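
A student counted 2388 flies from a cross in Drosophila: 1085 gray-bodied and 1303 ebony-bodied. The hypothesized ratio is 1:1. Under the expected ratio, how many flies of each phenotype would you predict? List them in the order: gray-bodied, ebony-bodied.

Total ratio parts = 2. Expected numbers out of 2388:
  gray-bodied: 2388 × 1/2 = 1194
  ebony-bodied: 2388 × 1/2 = 1194

1194, 1194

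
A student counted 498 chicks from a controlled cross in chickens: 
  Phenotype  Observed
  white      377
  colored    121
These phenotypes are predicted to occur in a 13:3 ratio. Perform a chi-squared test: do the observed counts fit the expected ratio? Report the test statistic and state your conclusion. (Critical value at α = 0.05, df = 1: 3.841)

The 13:3 ratio has 16 parts, so with N = 498 the expected counts are:
  white: 498 × 13/16 = 404.625
  colored: 498 × 3/16 = 93.375
χ² = Σ (O − E)² / E
  white: (377 − 404.625)² / 404.625 = 1.8860
  colored: (121 − 93.375)² / 93.375 = 8.1729
χ² = 1.8860 + 8.1729 = 10.0589 ≈ 10.059
Degrees of freedom = 2 − 1 = 1; critical value at α = 0.05 is 3.841.
Since 10.059 > 3.841, we reject the null hypothesis — the data do not fit the 13:3 ratio.

10.059; not consistent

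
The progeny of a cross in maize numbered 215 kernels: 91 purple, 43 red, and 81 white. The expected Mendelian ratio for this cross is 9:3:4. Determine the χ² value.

Under the 9:3:4 hypothesis (Σ ratio = 16, N = 215):
  purple: 215 × 9/16 = 120.9375
  red: 215 × 3/16 = 40.3125
  white: 215 × 4/16 = 53.75
χ² = Σ (O − E)² / E
  purple: (91 − 120.9375)² / 120.9375 = 7.4109
  red: (43 − 40.3125)² / 40.3125 = 0.1792
  white: (81 − 53.75)² / 53.75 = 13.8151
χ² = 7.4109 + 0.1792 + 13.8151 = 21.4052 ≈ 21.405

21.405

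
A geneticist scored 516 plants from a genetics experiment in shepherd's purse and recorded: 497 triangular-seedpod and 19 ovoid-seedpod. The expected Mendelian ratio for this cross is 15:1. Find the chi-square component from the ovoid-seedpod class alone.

The 15:1 ratio has 16 parts, so with N = 516 the expected counts are:
  triangular-seedpod: 516 × 15/16 = 483.75
  ovoid-seedpod: 516 × 1/16 = 32.25
Contribution of ovoid-seedpod: (19 − 32.25)² / 32.25 = 5.4438

5.444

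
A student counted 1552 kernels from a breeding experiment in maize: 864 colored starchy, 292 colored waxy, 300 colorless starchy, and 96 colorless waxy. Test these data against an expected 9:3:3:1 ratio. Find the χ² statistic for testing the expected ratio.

0.385

Under the 9:3:3:1 hypothesis (Σ ratio = 16, N = 1552):
  colored starchy: 1552 × 9/16 = 873
  colored waxy: 1552 × 3/16 = 291
  colorless starchy: 1552 × 3/16 = 291
  colorless waxy: 1552 × 1/16 = 97
χ² = Σ (O − E)² / E
  colored starchy: (864 − 873)² / 873 = 0.0928
  colored waxy: (292 − 291)² / 291 = 0.0034
  colorless starchy: (300 − 291)² / 291 = 0.2784
  colorless waxy: (96 − 97)² / 97 = 0.0103
χ² = 0.0928 + 0.0034 + 0.2784 + 0.0103 = 0.3849 ≈ 0.385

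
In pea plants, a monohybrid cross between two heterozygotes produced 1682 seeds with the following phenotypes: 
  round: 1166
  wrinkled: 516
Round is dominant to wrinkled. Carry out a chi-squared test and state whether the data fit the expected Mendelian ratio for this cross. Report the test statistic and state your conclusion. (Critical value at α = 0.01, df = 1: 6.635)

For a monohybrid cross between heterozygotes with complete dominance, the expected phenotypic ratio is 3:1.
Total ratio parts = 4. Expected numbers out of 1682:
  round: 1682 × 3/4 = 1261.5
  wrinkled: 1682 × 1/4 = 420.5
χ² = Σ (O − E)² / E
  round: (1166 − 1261.5)² / 1261.5 = 7.2297
  wrinkled: (516 − 420.5)² / 420.5 = 21.6891
χ² = 7.2297 + 21.6891 = 28.9188 ≈ 28.919
Degrees of freedom = 2 − 1 = 1; critical value at α = 0.01 is 6.635.
Since 28.919 > 6.635, we reject the null hypothesis — the data do not fit the 3:1 ratio.

28.919; not consistent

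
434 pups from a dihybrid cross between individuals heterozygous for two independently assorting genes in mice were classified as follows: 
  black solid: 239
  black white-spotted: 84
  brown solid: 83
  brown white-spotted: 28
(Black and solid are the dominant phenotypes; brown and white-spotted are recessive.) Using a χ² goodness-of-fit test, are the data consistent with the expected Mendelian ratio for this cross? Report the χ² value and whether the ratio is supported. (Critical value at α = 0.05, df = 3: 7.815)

A dihybrid F₂ with independent assortment and complete dominance at both loci gives a 9:3:3:1 phenotypic ratio.
Total ratio parts = 16. Expected numbers out of 434:
  black solid: 434 × 9/16 = 244.125
  black white-spotted: 434 × 3/16 = 81.375
  brown solid: 434 × 3/16 = 81.375
  brown white-spotted: 434 × 1/16 = 27.125
χ² = Σ (O − E)² / E
  black solid: (239 − 244.125)² / 244.125 = 0.1076
  black white-spotted: (84 − 81.375)² / 81.375 = 0.0847
  brown solid: (83 − 81.375)² / 81.375 = 0.0325
  brown white-spotted: (28 − 27.125)² / 27.125 = 0.0282
χ² = 0.1076 + 0.0847 + 0.0325 + 0.0282 = 0.253
Degrees of freedom = 4 − 1 = 3; critical value at α = 0.05 is 7.815.
Since 0.253 < 7.815, we fail to reject the null hypothesis — the data are consistent with the 9:3:3:1 ratio.

0.253; consistent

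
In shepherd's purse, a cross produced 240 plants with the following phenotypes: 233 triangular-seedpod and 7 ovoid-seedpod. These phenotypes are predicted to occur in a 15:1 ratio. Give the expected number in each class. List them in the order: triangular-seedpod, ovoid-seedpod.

225, 15

The 15:1 ratio has 16 parts, so with N = 240 the expected counts are:
  triangular-seedpod: 240 × 15/16 = 225
  ovoid-seedpod: 240 × 1/16 = 15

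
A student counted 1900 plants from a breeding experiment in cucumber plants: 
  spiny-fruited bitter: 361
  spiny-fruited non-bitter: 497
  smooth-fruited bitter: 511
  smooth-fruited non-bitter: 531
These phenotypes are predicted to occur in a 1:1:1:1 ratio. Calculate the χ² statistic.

Under the 1:1:1:1 hypothesis (Σ ratio = 4, N = 1900):
  spiny-fruited bitter: 1900 × 1/4 = 475
  spiny-fruited non-bitter: 1900 × 1/4 = 475
  smooth-fruited bitter: 1900 × 1/4 = 475
  smooth-fruited non-bitter: 1900 × 1/4 = 475
χ² = Σ (O − E)² / E
  spiny-fruited bitter: (361 − 475)² / 475 = 27.3600
  spiny-fruited non-bitter: (497 − 475)² / 475 = 1.0189
  smooth-fruited bitter: (511 − 475)² / 475 = 2.7284
  smooth-fruited non-bitter: (531 − 475)² / 475 = 6.6021
χ² = 27.3600 + 1.0189 + 2.7284 + 6.6021 = 37.7094 ≈ 37.709

37.709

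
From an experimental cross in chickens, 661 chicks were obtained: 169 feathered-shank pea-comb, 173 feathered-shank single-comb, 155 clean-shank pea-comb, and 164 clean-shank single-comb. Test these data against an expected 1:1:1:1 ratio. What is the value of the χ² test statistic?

1.094

Under the 1:1:1:1 hypothesis (Σ ratio = 4, N = 661):
  feathered-shank pea-comb: 661 × 1/4 = 165.25
  feathered-shank single-comb: 661 × 1/4 = 165.25
  clean-shank pea-comb: 661 × 1/4 = 165.25
  clean-shank single-comb: 661 × 1/4 = 165.25
χ² = Σ (O − E)² / E
  feathered-shank pea-comb: (169 − 165.25)² / 165.25 = 0.0851
  feathered-shank single-comb: (173 − 165.25)² / 165.25 = 0.3635
  clean-shank pea-comb: (155 − 165.25)² / 165.25 = 0.6358
  clean-shank single-comb: (164 − 165.25)² / 165.25 = 0.0095
χ² = 0.0851 + 0.3635 + 0.6358 + 0.0095 = 1.0939 ≈ 1.094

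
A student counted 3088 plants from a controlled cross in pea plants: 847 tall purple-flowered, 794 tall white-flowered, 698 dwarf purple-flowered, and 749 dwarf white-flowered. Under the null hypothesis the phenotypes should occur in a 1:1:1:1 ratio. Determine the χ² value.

15.692

Under the 1:1:1:1 hypothesis (Σ ratio = 4, N = 3088):
  tall purple-flowered: 3088 × 1/4 = 772
  tall white-flowered: 3088 × 1/4 = 772
  dwarf purple-flowered: 3088 × 1/4 = 772
  dwarf white-flowered: 3088 × 1/4 = 772
χ² = Σ (O − E)² / E
  tall purple-flowered: (847 − 772)² / 772 = 7.2863
  tall white-flowered: (794 − 772)² / 772 = 0.6269
  dwarf purple-flowered: (698 − 772)² / 772 = 7.0933
  dwarf white-flowered: (749 − 772)² / 772 = 0.6852
χ² = 7.2863 + 0.6269 + 7.0933 + 0.6852 = 15.6917 ≈ 15.692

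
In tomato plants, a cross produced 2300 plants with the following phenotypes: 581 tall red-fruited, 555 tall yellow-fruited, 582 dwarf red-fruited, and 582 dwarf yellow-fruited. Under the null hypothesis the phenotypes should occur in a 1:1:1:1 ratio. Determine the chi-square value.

Total ratio parts = 4. Expected numbers out of 2300:
  tall red-fruited: 2300 × 1/4 = 575
  tall yellow-fruited: 2300 × 1/4 = 575
  dwarf red-fruited: 2300 × 1/4 = 575
  dwarf yellow-fruited: 2300 × 1/4 = 575
χ² = Σ (O − E)² / E
  tall red-fruited: (581 − 575)² / 575 = 0.0626
  tall yellow-fruited: (555 − 575)² / 575 = 0.6957
  dwarf red-fruited: (582 − 575)² / 575 = 0.0852
  dwarf yellow-fruited: (582 − 575)² / 575 = 0.0852
χ² = 0.0626 + 0.6957 + 0.0852 + 0.0852 = 0.9287 ≈ 0.929

0.929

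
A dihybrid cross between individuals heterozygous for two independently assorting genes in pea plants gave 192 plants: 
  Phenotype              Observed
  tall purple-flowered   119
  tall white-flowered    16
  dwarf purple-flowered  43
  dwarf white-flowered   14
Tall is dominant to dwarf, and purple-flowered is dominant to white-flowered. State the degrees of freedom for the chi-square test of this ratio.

A dihybrid F₂ with independent assortment and complete dominance at both loci gives a 9:3:3:1 phenotypic ratio.
A goodness-of-fit test with 4 phenotype classes has df = 4 − 1 = 3.

3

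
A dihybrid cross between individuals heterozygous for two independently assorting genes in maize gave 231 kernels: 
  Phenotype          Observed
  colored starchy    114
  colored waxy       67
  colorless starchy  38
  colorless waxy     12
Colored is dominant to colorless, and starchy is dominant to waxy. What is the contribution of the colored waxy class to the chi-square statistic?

A dihybrid F₂ with independent assortment and complete dominance at both loci gives a 9:3:3:1 phenotypic ratio.
The 9:3:3:1 ratio has 16 parts, so with N = 231 the expected counts are:
  colored starchy: 231 × 9/16 = 129.9375
  colored waxy: 231 × 3/16 = 43.3125
  colorless starchy: 231 × 3/16 = 43.3125
  colorless waxy: 231 × 1/16 = 14.4375
Contribution of colored waxy: (67 − 43.3125)² / 43.3125 = 12.9546

12.955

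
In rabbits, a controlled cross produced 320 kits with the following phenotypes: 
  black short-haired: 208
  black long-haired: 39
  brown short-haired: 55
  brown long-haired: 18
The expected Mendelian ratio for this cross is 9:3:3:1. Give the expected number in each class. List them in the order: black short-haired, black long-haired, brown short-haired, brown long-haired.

180, 60, 60, 20

Under the 9:3:3:1 hypothesis (Σ ratio = 16, N = 320):
  black short-haired: 320 × 9/16 = 180
  black long-haired: 320 × 3/16 = 60
  brown short-haired: 320 × 3/16 = 60
  brown long-haired: 320 × 1/16 = 20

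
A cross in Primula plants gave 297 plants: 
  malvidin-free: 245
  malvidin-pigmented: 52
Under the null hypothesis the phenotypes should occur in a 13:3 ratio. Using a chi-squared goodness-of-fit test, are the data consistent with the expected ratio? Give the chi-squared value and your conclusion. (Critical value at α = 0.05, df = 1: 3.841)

Expected counts for N = 297 under a 13:3 ratio (total parts = 16):
  malvidin-free: 297 × 13/16 = 241.3125
  malvidin-pigmented: 297 × 3/16 = 55.6875
χ² = Σ (O − E)² / E
  malvidin-free: (245 − 241.3125)² / 241.3125 = 0.0563
  malvidin-pigmented: (52 − 55.6875)² / 55.6875 = 0.2442
χ² = 0.0563 + 0.2442 = 0.3005 ≈ 0.301
Degrees of freedom = 2 − 1 = 1; critical value at α = 0.05 is 3.841.
Since 0.301 < 3.841, we fail to reject the null hypothesis — the data are consistent with the 13:3 ratio.

0.301; consistent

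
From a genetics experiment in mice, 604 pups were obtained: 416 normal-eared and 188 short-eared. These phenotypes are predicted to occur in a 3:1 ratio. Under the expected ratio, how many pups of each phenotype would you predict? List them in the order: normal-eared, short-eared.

Expected counts for N = 604 under a 3:1 ratio (total parts = 4):
  normal-eared: 604 × 3/4 = 453
  short-eared: 604 × 1/4 = 151

453, 151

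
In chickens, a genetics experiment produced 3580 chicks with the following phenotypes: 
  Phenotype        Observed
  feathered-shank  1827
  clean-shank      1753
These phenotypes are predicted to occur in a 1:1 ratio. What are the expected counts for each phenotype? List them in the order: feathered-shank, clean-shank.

1790, 1790

Expected counts for N = 3580 under a 1:1 ratio (total parts = 2):
  feathered-shank: 3580 × 1/2 = 1790
  clean-shank: 3580 × 1/2 = 1790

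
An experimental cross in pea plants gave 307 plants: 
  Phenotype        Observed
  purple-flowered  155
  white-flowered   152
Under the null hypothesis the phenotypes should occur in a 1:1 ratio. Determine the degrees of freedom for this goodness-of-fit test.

1

A goodness-of-fit test with 2 phenotype classes has df = 2 − 1 = 1.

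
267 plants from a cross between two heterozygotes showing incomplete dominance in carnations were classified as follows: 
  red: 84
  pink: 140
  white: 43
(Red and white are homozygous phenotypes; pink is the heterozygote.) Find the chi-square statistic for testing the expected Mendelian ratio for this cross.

With incomplete dominance, a heterozygote × heterozygote cross gives a 1:2:1 phenotypic ratio.
Expected counts for N = 267 under a 1:2:1 ratio (total parts = 4):
  red: 267 × 1/4 = 66.75
  pink: 267 × 2/4 = 133.5
  white: 267 × 1/4 = 66.75
χ² = Σ (O − E)² / E
  red: (84 − 66.75)² / 66.75 = 4.4579
  pink: (140 − 133.5)² / 133.5 = 0.3165
  white: (43 − 66.75)² / 66.75 = 8.4504
χ² = 4.4579 + 0.3165 + 8.4504 = 13.2248 ≈ 13.225

13.225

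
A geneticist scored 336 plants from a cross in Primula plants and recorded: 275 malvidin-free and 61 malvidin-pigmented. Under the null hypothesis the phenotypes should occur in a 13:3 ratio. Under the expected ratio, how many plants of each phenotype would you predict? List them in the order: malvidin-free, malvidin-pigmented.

Under the 13:3 hypothesis (Σ ratio = 16, N = 336):
  malvidin-free: 336 × 13/16 = 273
  malvidin-pigmented: 336 × 3/16 = 63

273, 63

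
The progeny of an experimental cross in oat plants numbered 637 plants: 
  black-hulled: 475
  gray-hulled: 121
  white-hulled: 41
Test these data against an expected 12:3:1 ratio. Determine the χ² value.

0.072

Under the 12:3:1 hypothesis (Σ ratio = 16, N = 637):
  black-hulled: 637 × 12/16 = 477.75
  gray-hulled: 637 × 3/16 = 119.4375
  white-hulled: 637 × 1/16 = 39.8125
χ² = Σ (O − E)² / E
  black-hulled: (475 − 477.75)² / 477.75 = 0.0158
  gray-hulled: (121 − 119.4375)² / 119.4375 = 0.0204
  white-hulled: (41 − 39.8125)² / 39.8125 = 0.0354
χ² = 0.0158 + 0.0204 + 0.0354 = 0.0716 ≈ 0.072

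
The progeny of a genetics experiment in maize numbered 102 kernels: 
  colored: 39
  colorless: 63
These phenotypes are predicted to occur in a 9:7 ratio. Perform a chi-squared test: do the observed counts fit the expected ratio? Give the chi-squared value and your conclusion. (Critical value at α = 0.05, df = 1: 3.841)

13.451; not consistent

The 9:7 ratio has 16 parts, so with N = 102 the expected counts are:
  colored: 102 × 9/16 = 57.375
  colorless: 102 × 7/16 = 44.625
χ² = Σ (O − E)² / E
  colored: (39 − 57.375)² / 57.375 = 5.8848
  colorless: (63 − 44.625)² / 44.625 = 7.5662
χ² = 5.8848 + 7.5662 = 13.451
Degrees of freedom = 2 − 1 = 1; critical value at α = 0.05 is 3.841.
Since 13.451 > 3.841, we reject the null hypothesis — the data do not fit the 9:7 ratio.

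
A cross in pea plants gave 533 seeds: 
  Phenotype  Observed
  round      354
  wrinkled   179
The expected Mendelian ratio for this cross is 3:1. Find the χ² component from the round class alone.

5.236

Expected counts for N = 533 under a 3:1 ratio (total parts = 4):
  round: 533 × 3/4 = 399.75
  wrinkled: 533 × 1/4 = 133.25
Contribution of round: (354 − 399.75)² / 399.75 = 5.2359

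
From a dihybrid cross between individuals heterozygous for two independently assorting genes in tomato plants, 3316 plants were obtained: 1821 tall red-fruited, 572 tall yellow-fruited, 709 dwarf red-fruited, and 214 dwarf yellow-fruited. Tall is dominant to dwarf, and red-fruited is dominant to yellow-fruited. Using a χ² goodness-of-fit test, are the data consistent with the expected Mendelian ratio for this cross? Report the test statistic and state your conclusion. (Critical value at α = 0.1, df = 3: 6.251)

17.494; not consistent

A dihybrid F₂ with independent assortment and complete dominance at both loci gives a 9:3:3:1 phenotypic ratio.
Total ratio parts = 16. Expected numbers out of 3316:
  tall red-fruited: 3316 × 9/16 = 1865.25
  tall yellow-fruited: 3316 × 3/16 = 621.75
  dwarf red-fruited: 3316 × 3/16 = 621.75
  dwarf yellow-fruited: 3316 × 1/16 = 207.25
χ² = Σ (O − E)² / E
  tall red-fruited: (1821 − 1865.25)² / 1865.25 = 1.0498
  tall yellow-fruited: (572 − 621.75)² / 621.75 = 3.9808
  dwarf red-fruited: (709 − 621.75)² / 621.75 = 12.2438
  dwarf yellow-fruited: (214 − 207.25)² / 207.25 = 0.2198
χ² = 1.0498 + 3.9808 + 12.2438 + 0.2198 = 17.4942 ≈ 17.494
Degrees of freedom = 4 − 1 = 3; critical value at α = 0.1 is 6.251.
Since 17.494 > 6.251, we reject the null hypothesis — the data do not fit the 9:3:3:1 ratio.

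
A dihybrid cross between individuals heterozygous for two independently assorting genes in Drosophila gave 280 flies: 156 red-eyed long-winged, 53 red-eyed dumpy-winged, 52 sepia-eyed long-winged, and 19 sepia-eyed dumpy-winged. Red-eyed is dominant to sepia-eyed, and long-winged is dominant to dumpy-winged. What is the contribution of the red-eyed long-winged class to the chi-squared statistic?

A dihybrid F₂ with independent assortment and complete dominance at both loci gives a 9:3:3:1 phenotypic ratio.
Under the 9:3:3:1 hypothesis (Σ ratio = 16, N = 280):
  red-eyed long-winged: 280 × 9/16 = 157.5
  red-eyed dumpy-winged: 280 × 3/16 = 52.5
  sepia-eyed long-winged: 280 × 3/16 = 52.5
  sepia-eyed dumpy-winged: 280 × 1/16 = 17.5
Contribution of red-eyed long-winged: (156 − 157.5)² / 157.5 = 0.0143

0.014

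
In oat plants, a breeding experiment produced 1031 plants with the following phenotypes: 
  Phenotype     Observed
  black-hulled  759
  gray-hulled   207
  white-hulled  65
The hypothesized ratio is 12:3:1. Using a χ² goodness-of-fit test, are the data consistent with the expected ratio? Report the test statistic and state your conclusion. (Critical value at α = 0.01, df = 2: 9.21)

The 12:3:1 ratio has 16 parts, so with N = 1031 the expected counts are:
  black-hulled: 1031 × 12/16 = 773.25
  gray-hulled: 1031 × 3/16 = 193.3125
  white-hulled: 1031 × 1/16 = 64.4375
χ² = Σ (O − E)² / E
  black-hulled: (759 − 773.25)² / 773.25 = 0.2626
  gray-hulled: (207 − 193.3125)² / 193.3125 = 0.9691
  white-hulled: (65 − 64.4375)² / 64.4375 = 0.0049
χ² = 0.2626 + 0.9691 + 0.0049 = 1.2366 ≈ 1.237
Degrees of freedom = 3 − 1 = 2; critical value at α = 0.01 is 9.21.
Since 1.237 < 9.21, we fail to reject the null hypothesis — the data are consistent with the 12:3:1 ratio.

1.237; consistent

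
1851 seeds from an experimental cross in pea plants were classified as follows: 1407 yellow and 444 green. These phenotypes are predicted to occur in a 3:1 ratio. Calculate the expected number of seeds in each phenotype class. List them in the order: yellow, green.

Expected counts for N = 1851 under a 3:1 ratio (total parts = 4):
  yellow: 1851 × 3/4 = 1388.25
  green: 1851 × 1/4 = 462.75

1388.25, 462.75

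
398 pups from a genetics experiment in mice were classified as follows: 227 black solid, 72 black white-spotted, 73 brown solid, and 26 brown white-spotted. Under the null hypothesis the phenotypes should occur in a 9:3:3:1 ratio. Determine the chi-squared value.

The 9:3:3:1 ratio has 16 parts, so with N = 398 the expected counts are:
  black solid: 398 × 9/16 = 223.875
  black white-spotted: 398 × 3/16 = 74.625
  brown solid: 398 × 3/16 = 74.625
  brown white-spotted: 398 × 1/16 = 24.875
χ² = Σ (O − E)² / E
  black solid: (227 − 223.875)² / 223.875 = 0.0436
  black white-spotted: (72 − 74.625)² / 74.625 = 0.0923
  brown solid: (73 − 74.625)² / 74.625 = 0.0354
  brown white-spotted: (26 − 24.875)² / 24.875 = 0.0509
χ² = 0.0436 + 0.0923 + 0.0354 + 0.0509 = 0.2222 ≈ 0.222

0.222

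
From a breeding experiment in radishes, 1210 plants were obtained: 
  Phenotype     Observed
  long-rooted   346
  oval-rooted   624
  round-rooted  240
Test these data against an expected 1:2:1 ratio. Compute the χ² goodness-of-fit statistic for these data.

19.765

The 1:2:1 ratio has 4 parts, so with N = 1210 the expected counts are:
  long-rooted: 1210 × 1/4 = 302.5
  oval-rooted: 1210 × 2/4 = 605
  round-rooted: 1210 × 1/4 = 302.5
χ² = Σ (O − E)² / E
  long-rooted: (346 − 302.5)² / 302.5 = 6.2554
  oval-rooted: (624 − 605)² / 605 = 0.5967
  round-rooted: (240 − 302.5)² / 302.5 = 12.9132
χ² = 6.2554 + 0.5967 + 12.9132 = 19.7653 ≈ 19.765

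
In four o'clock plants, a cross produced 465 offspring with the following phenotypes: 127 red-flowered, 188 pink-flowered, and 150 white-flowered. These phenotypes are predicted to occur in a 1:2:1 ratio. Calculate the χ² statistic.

Under the 1:2:1 hypothesis (Σ ratio = 4, N = 465):
  red-flowered: 465 × 1/4 = 116.25
  pink-flowered: 465 × 2/4 = 232.5
  white-flowered: 465 × 1/4 = 116.25
χ² = Σ (O − E)² / E
  red-flowered: (127 − 116.25)² / 116.25 = 0.9941
  pink-flowered: (188 − 232.5)² / 232.5 = 8.5172
  white-flowered: (150 − 116.25)² / 116.25 = 9.7984
χ² = 0.9941 + 8.5172 + 9.7984 = 19.3097 ≈ 19.310

19.310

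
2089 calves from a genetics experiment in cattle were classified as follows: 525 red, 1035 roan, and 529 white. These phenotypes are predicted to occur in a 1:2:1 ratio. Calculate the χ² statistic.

Total ratio parts = 4. Expected numbers out of 2089:
  red: 2089 × 1/4 = 522.25
  roan: 2089 × 2/4 = 1044.5
  white: 2089 × 1/4 = 522.25
χ² = Σ (O − E)² / E
  red: (525 − 522.25)² / 522.25 = 0.0145
  roan: (1035 − 1044.5)² / 1044.5 = 0.0864
  white: (529 − 522.25)² / 522.25 = 0.0872
χ² = 0.0145 + 0.0864 + 0.0872 = 0.1881 ≈ 0.188

0.188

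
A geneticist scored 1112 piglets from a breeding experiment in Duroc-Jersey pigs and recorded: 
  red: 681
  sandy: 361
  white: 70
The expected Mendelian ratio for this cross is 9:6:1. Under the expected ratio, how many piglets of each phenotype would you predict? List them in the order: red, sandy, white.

625.5, 417, 69.5

The 9:6:1 ratio has 16 parts, so with N = 1112 the expected counts are:
  red: 1112 × 9/16 = 625.5
  sandy: 1112 × 6/16 = 417
  white: 1112 × 1/16 = 69.5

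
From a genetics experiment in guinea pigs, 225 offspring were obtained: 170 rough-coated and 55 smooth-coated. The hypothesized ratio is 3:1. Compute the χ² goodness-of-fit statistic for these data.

0.037

Expected counts for N = 225 under a 3:1 ratio (total parts = 4):
  rough-coated: 225 × 3/4 = 168.75
  smooth-coated: 225 × 1/4 = 56.25
χ² = Σ (O − E)² / E
  rough-coated: (170 − 168.75)² / 168.75 = 0.0093
  smooth-coated: (55 − 56.25)² / 56.25 = 0.0278
χ² = 0.0093 + 0.0278 = 0.0371 ≈ 0.037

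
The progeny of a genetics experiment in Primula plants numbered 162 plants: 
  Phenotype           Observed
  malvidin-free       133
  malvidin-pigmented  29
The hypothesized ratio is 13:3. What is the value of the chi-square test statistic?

0.077

Expected counts for N = 162 under a 13:3 ratio (total parts = 16):
  malvidin-free: 162 × 13/16 = 131.625
  malvidin-pigmented: 162 × 3/16 = 30.375
χ² = Σ (O − E)² / E
  malvidin-free: (133 − 131.625)² / 131.625 = 0.0144
  malvidin-pigmented: (29 − 30.375)² / 30.375 = 0.0622
χ² = 0.0144 + 0.0622 = 0.0766 ≈ 0.077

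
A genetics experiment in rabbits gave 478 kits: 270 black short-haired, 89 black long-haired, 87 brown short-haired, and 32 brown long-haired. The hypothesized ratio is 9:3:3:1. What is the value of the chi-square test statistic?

0.237

Expected counts for N = 478 under a 9:3:3:1 ratio (total parts = 16):
  black short-haired: 478 × 9/16 = 268.875
  black long-haired: 478 × 3/16 = 89.625
  brown short-haired: 478 × 3/16 = 89.625
  brown long-haired: 478 × 1/16 = 29.875
χ² = Σ (O − E)² / E
  black short-haired: (270 − 268.875)² / 268.875 = 0.0047
  black long-haired: (89 − 89.625)² / 89.625 = 0.0044
  brown short-haired: (87 − 89.625)² / 89.625 = 0.0769
  brown long-haired: (32 − 29.875)² / 29.875 = 0.1512
χ² = 0.0047 + 0.0044 + 0.0769 + 0.1512 = 0.2372 ≈ 0.237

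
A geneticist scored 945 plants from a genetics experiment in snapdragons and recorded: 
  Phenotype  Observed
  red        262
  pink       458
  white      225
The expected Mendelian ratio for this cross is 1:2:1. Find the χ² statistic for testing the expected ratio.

Under the 1:2:1 hypothesis (Σ ratio = 4, N = 945):
  red: 945 × 1/4 = 236.25
  pink: 945 × 2/4 = 472.5
  white: 945 × 1/4 = 236.25
χ² = Σ (O − E)² / E
  red: (262 − 236.25)² / 236.25 = 2.8066
  pink: (458 − 472.5)² / 472.5 = 0.4450
  white: (225 − 236.25)² / 236.25 = 0.5357
χ² = 2.8066 + 0.4450 + 0.5357 = 3.7873 ≈ 3.787

3.787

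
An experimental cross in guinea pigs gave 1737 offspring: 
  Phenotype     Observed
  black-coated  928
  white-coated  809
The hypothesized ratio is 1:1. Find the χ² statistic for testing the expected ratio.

8.153

Total ratio parts = 2. Expected numbers out of 1737:
  black-coated: 1737 × 1/2 = 868.5
  white-coated: 1737 × 1/2 = 868.5
χ² = Σ (O − E)² / E
  black-coated: (928 − 868.5)² / 868.5 = 4.0763
  white-coated: (809 − 868.5)² / 868.5 = 4.0763
χ² = 4.0763 + 4.0763 = 8.1526 ≈ 8.153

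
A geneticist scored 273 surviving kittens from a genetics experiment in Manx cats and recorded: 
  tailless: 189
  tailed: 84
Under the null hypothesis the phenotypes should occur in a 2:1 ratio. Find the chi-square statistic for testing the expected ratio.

Under the 2:1 hypothesis (Σ ratio = 3, N = 273):
  tailless: 273 × 2/3 = 182
  tailed: 273 × 1/3 = 91
χ² = Σ (O − E)² / E
  tailless: (189 − 182)² / 182 = 0.2692
  tailed: (84 − 91)² / 91 = 0.5385
χ² = 0.2692 + 0.5385 = 0.8077 ≈ 0.808

0.808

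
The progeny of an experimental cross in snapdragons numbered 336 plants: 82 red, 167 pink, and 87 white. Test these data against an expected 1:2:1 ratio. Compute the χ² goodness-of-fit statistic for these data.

The 1:2:1 ratio has 4 parts, so with N = 336 the expected counts are:
  red: 336 × 1/4 = 84
  pink: 336 × 2/4 = 168
  white: 336 × 1/4 = 84
χ² = Σ (O − E)² / E
  red: (82 − 84)² / 84 = 0.0476
  pink: (167 − 168)² / 168 = 0.0060
  white: (87 − 84)² / 84 = 0.1071
χ² = 0.0476 + 0.0060 + 0.1071 = 0.1607 ≈ 0.161

0.161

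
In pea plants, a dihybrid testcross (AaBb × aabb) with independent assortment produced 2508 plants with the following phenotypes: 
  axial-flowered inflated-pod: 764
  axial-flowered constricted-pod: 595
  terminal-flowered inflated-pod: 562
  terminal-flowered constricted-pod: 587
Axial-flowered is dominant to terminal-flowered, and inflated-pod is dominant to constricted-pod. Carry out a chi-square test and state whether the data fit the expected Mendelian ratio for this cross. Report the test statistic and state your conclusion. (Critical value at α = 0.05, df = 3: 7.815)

40.858; not consistent

A dihybrid testcross with independent assortment gives a 1:1:1:1 ratio.
The 1:1:1:1 ratio has 4 parts, so with N = 2508 the expected counts are:
  axial-flowered inflated-pod: 2508 × 1/4 = 627
  axial-flowered constricted-pod: 2508 × 1/4 = 627
  terminal-flowered inflated-pod: 2508 × 1/4 = 627
  terminal-flowered constricted-pod: 2508 × 1/4 = 627
χ² = Σ (O − E)² / E
  axial-flowered inflated-pod: (764 − 627)² / 627 = 29.9346
  axial-flowered constricted-pod: (595 − 627)² / 627 = 1.6332
  terminal-flowered inflated-pod: (562 − 627)² / 627 = 6.7384
  terminal-flowered constricted-pod: (587 − 627)² / 627 = 2.5518
χ² = 29.9346 + 1.6332 + 6.7384 + 2.5518 = 40.858
Degrees of freedom = 4 − 1 = 3; critical value at α = 0.05 is 7.815.
Since 40.858 > 7.815, we reject the null hypothesis — the data do not fit the 1:1:1:1 ratio.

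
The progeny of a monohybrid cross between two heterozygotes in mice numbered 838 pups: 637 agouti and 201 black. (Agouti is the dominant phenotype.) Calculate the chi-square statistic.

0.460

For a monohybrid cross between heterozygotes with complete dominance, the expected phenotypic ratio is 3:1.
The 3:1 ratio has 4 parts, so with N = 838 the expected counts are:
  agouti: 838 × 3/4 = 628.5
  black: 838 × 1/4 = 209.5
χ² = Σ (O − E)² / E
  agouti: (637 − 628.5)² / 628.5 = 0.1150
  black: (201 − 209.5)² / 209.5 = 0.3449
χ² = 0.1150 + 0.3449 = 0.4599 ≈ 0.460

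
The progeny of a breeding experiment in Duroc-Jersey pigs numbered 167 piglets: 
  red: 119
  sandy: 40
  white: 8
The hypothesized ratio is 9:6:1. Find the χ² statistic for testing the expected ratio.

Expected counts for N = 167 under a 9:6:1 ratio (total parts = 16):
  red: 167 × 9/16 = 93.9375
  sandy: 167 × 6/16 = 62.625
  white: 167 × 1/16 = 10.4375
χ² = Σ (O − E)² / E
  red: (119 − 93.9375)² / 93.9375 = 6.6867
  sandy: (40 − 62.625)² / 62.625 = 8.1739
  white: (8 − 10.4375)² / 10.4375 = 0.5692
χ² = 6.6867 + 8.1739 + 0.5692 = 15.4298 ≈ 15.430

15.430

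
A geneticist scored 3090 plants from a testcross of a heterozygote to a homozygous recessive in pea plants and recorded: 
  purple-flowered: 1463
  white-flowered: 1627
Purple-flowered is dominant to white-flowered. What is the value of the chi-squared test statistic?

8.704

A testcross of a heterozygote (Aa × aa) gives a 1:1 phenotypic ratio.
Expected counts for N = 3090 under a 1:1 ratio (total parts = 2):
  purple-flowered: 3090 × 1/2 = 1545
  white-flowered: 3090 × 1/2 = 1545
χ² = Σ (O − E)² / E
  purple-flowered: (1463 − 1545)² / 1545 = 4.3521
  white-flowered: (1627 − 1545)² / 1545 = 4.3521
χ² = 4.3521 + 4.3521 = 8.7042 ≈ 8.704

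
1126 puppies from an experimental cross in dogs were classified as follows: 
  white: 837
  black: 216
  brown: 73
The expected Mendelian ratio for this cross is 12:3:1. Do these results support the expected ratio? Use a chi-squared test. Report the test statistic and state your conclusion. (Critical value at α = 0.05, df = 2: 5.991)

0.277; consistent

Under the 12:3:1 hypothesis (Σ ratio = 16, N = 1126):
  white: 1126 × 12/16 = 844.5
  black: 1126 × 3/16 = 211.125
  brown: 1126 × 1/16 = 70.375
χ² = Σ (O − E)² / E
  white: (837 − 844.5)² / 844.5 = 0.0666
  black: (216 − 211.125)² / 211.125 = 0.1126
  brown: (73 − 70.375)² / 70.375 = 0.0979
χ² = 0.0666 + 0.1126 + 0.0979 = 0.2771 ≈ 0.277
Degrees of freedom = 3 − 1 = 2; critical value at α = 0.05 is 5.991.
Since 0.277 < 5.991, we fail to reject the null hypothesis — the data are consistent with the 12:3:1 ratio.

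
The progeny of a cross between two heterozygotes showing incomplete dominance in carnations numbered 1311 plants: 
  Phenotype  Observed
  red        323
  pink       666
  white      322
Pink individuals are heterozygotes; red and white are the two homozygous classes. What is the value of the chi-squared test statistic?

With incomplete dominance, a heterozygote × heterozygote cross gives a 1:2:1 phenotypic ratio.
Expected counts for N = 1311 under a 1:2:1 ratio (total parts = 4):
  red: 1311 × 1/4 = 327.75
  pink: 1311 × 2/4 = 655.5
  white: 1311 × 1/4 = 327.75
χ² = Σ (O − E)² / E
  red: (323 − 327.75)² / 327.75 = 0.0688
  pink: (666 − 655.5)² / 655.5 = 0.1682
  white: (322 − 327.75)² / 327.75 = 0.1009
χ² = 0.0688 + 0.1682 + 0.1009 = 0.3379 ≈ 0.338

0.338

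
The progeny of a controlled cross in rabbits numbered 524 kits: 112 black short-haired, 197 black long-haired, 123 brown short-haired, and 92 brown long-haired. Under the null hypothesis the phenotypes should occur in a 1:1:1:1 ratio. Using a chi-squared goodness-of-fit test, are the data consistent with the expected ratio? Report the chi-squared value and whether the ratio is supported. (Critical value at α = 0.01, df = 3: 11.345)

48.107; not consistent

Under the 1:1:1:1 hypothesis (Σ ratio = 4, N = 524):
  black short-haired: 524 × 1/4 = 131
  black long-haired: 524 × 1/4 = 131
  brown short-haired: 524 × 1/4 = 131
  brown long-haired: 524 × 1/4 = 131
χ² = Σ (O − E)² / E
  black short-haired: (112 − 131)² / 131 = 2.7557
  black long-haired: (197 − 131)² / 131 = 33.2519
  brown short-haired: (123 − 131)² / 131 = 0.4885
  brown long-haired: (92 − 131)² / 131 = 11.6107
χ² = 2.7557 + 33.2519 + 0.4885 + 11.6107 = 48.1068 ≈ 48.107
Degrees of freedom = 4 − 1 = 3; critical value at α = 0.01 is 11.345.
Since 48.107 > 11.345, we reject the null hypothesis — the data do not fit the 1:1:1:1 ratio.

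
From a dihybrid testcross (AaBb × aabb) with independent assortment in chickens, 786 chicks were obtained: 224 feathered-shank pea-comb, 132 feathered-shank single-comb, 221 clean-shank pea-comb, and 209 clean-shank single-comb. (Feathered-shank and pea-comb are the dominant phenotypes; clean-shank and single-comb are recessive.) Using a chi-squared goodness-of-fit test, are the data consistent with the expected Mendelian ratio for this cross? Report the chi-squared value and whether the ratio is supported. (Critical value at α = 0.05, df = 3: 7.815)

A dihybrid testcross with independent assortment gives a 1:1:1:1 ratio.
Under the 1:1:1:1 hypothesis (Σ ratio = 4, N = 786):
  feathered-shank pea-comb: 786 × 1/4 = 196.5
  feathered-shank single-comb: 786 × 1/4 = 196.5
  clean-shank pea-comb: 786 × 1/4 = 196.5
  clean-shank single-comb: 786 × 1/4 = 196.5
χ² = Σ (O − E)² / E
  feathered-shank pea-comb: (224 − 196.5)² / 196.5 = 3.8486
  feathered-shank single-comb: (132 − 196.5)² / 196.5 = 21.1718
  clean-shank pea-comb: (221 − 196.5)² / 196.5 = 3.0547
  clean-shank single-comb: (209 − 196.5)² / 196.5 = 0.7952
χ² = 3.8486 + 21.1718 + 3.0547 + 0.7952 = 28.8703 ≈ 28.870
Degrees of freedom = 4 − 1 = 3; critical value at α = 0.05 is 7.815.
Since 28.870 > 7.815, we reject the null hypothesis — the data do not fit the 1:1:1:1 ratio.

28.870; not consistent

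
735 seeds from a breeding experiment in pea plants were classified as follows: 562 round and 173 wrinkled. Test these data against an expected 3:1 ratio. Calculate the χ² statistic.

Under the 3:1 hypothesis (Σ ratio = 4, N = 735):
  round: 735 × 3/4 = 551.25
  wrinkled: 735 × 1/4 = 183.75
χ² = Σ (O − E)² / E
  round: (562 − 551.25)² / 551.25 = 0.2096
  wrinkled: (173 − 183.75)² / 183.75 = 0.6289
χ² = 0.2096 + 0.6289 = 0.8385 ≈ 0.839

0.839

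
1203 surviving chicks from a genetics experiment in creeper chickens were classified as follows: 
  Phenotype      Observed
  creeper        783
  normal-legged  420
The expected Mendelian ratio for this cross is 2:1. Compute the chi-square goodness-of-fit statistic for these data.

1.350

Expected counts for N = 1203 under a 2:1 ratio (total parts = 3):
  creeper: 1203 × 2/3 = 802
  normal-legged: 1203 × 1/3 = 401
χ² = Σ (O − E)² / E
  creeper: (783 − 802)² / 802 = 0.4501
  normal-legged: (420 − 401)² / 401 = 0.9002
χ² = 0.4501 + 0.9002 = 1.3503 ≈ 1.350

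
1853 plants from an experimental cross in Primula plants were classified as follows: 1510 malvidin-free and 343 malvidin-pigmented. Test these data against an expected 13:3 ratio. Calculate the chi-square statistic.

Expected counts for N = 1853 under a 13:3 ratio (total parts = 16):
  malvidin-free: 1853 × 13/16 = 1505.5625
  malvidin-pigmented: 1853 × 3/16 = 347.4375
χ² = Σ (O − E)² / E
  malvidin-free: (1510 − 1505.5625)² / 1505.5625 = 0.0131
  malvidin-pigmented: (343 − 347.4375)² / 347.4375 = 0.0567
χ² = 0.0131 + 0.0567 = 0.0698 ≈ 0.070

0.070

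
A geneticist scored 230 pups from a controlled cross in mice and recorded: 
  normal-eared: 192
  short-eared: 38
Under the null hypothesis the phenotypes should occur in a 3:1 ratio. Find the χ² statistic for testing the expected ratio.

Under the 3:1 hypothesis (Σ ratio = 4, N = 230):
  normal-eared: 230 × 3/4 = 172.5
  short-eared: 230 × 1/4 = 57.5
χ² = Σ (O − E)² / E
  normal-eared: (192 − 172.5)² / 172.5 = 2.2043
  short-eared: (38 − 57.5)² / 57.5 = 6.6130
χ² = 2.2043 + 6.6130 = 8.8173 ≈ 8.817

8.817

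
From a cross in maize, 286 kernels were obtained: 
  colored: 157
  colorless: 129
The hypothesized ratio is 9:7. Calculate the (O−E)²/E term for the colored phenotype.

0.093

Under the 9:7 hypothesis (Σ ratio = 16, N = 286):
  colored: 286 × 9/16 = 160.875
  colorless: 286 × 7/16 = 125.125
Contribution of colored: (157 − 160.875)² / 160.875 = 0.0933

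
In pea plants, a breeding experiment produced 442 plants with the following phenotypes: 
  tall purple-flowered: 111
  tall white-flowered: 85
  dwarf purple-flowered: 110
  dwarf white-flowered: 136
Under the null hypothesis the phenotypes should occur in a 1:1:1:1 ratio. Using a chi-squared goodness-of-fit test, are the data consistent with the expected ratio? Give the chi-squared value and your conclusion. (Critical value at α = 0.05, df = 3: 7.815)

11.774; not consistent

Total ratio parts = 4. Expected numbers out of 442:
  tall purple-flowered: 442 × 1/4 = 110.5
  tall white-flowered: 442 × 1/4 = 110.5
  dwarf purple-flowered: 442 × 1/4 = 110.5
  dwarf white-flowered: 442 × 1/4 = 110.5
χ² = Σ (O − E)² / E
  tall purple-flowered: (111 − 110.5)² / 110.5 = 0.0023
  tall white-flowered: (85 − 110.5)² / 110.5 = 5.8846
  dwarf purple-flowered: (110 − 110.5)² / 110.5 = 0.0023
  dwarf white-flowered: (136 − 110.5)² / 110.5 = 5.8846
χ² = 0.0023 + 5.8846 + 0.0023 + 5.8846 = 11.7738 ≈ 11.774
Degrees of freedom = 4 − 1 = 3; critical value at α = 0.05 is 7.815.
Since 11.774 > 7.815, we reject the null hypothesis — the data do not fit the 1:1:1:1 ratio.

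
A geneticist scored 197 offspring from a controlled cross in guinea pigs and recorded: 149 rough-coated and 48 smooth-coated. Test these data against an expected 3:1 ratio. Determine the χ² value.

Under the 3:1 hypothesis (Σ ratio = 4, N = 197):
  rough-coated: 197 × 3/4 = 147.75
  smooth-coated: 197 × 1/4 = 49.25
χ² = Σ (O − E)² / E
  rough-coated: (149 − 147.75)² / 147.75 = 0.0106
  smooth-coated: (48 − 49.25)² / 49.25 = 0.0317
χ² = 0.0106 + 0.0317 = 0.0423 ≈ 0.042

0.042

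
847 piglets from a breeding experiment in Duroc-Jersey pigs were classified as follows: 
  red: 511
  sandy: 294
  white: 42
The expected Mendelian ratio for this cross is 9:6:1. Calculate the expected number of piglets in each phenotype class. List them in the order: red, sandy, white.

476.4375, 317.625, 52.9375

Under the 9:6:1 hypothesis (Σ ratio = 16, N = 847):
  red: 847 × 9/16 = 476.4375
  sandy: 847 × 6/16 = 317.625
  white: 847 × 1/16 = 52.9375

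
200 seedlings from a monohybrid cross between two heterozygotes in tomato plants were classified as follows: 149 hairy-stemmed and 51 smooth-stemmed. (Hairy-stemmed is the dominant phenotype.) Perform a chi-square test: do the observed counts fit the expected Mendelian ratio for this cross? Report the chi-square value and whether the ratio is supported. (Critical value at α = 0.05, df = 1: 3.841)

For a monohybrid cross between heterozygotes with complete dominance, the expected phenotypic ratio is 3:1.
Under the 3:1 hypothesis (Σ ratio = 4, N = 200):
  hairy-stemmed: 200 × 3/4 = 150
  smooth-stemmed: 200 × 1/4 = 50
χ² = Σ (O − E)² / E
  hairy-stemmed: (149 − 150)² / 150 = 0.0067
  smooth-stemmed: (51 − 50)² / 50 = 0.0200
χ² = 0.0067 + 0.0200 = 0.0267 ≈ 0.027
Degrees of freedom = 2 − 1 = 1; critical value at α = 0.05 is 3.841.
Since 0.027 < 3.841, we fail to reject the null hypothesis — the data are consistent with the 3:1 ratio.

0.027; consistent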